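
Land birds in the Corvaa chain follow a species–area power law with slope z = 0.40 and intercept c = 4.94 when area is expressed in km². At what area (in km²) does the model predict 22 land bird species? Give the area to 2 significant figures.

42 km²

22 = 4.94 × A^0.4  ⇒  A^0.4 = 22/4.94 = 4.453
ln A = ln(4.453) / 0.4 = 1.4937 / 0.4 = 3.7342
A = e^3.7342 ≈ 41.85 km²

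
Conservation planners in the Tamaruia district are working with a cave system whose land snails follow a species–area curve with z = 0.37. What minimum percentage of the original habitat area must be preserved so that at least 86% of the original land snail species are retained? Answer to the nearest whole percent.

Need (A_new/A_old)^0.37 = 0.86, so A_new/A_old = 0.86^(1/0.37) = 0.86^2.703
ln(A_new/A_old) = ln 0.86 / 0.37 = -0.1508 / 0.37 = -0.4076
A_new/A_old = e^-0.4076 ≈ 0.6652

67%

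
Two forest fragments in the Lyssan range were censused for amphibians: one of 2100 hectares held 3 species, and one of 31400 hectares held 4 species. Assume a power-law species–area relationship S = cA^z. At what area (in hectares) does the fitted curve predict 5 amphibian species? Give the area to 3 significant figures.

z = ln(4/3) / ln(31400/2100) = 0.2877 / 2.7049 = 0.1064
c = 3 / 2100^0.1064 = 3 / 2.256 = 1.33
A = (5/1.33)^(1/0.1064) ⇒ ln A = ln(3.76)/0.1064 = 12.4526
A = e^12.4526 ≈ 255921 hectares

256000 hectares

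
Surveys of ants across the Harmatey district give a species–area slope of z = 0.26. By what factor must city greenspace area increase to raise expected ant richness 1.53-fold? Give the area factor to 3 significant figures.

(A₂/A₁)^0.26 = 1.53, so A₂/A₁ = 1.53^(1/0.26) = 1.53^3.846
ln(A₂/A₁) = ln 1.53 / 0.26 = 0.4253 / 0.26 = 1.6356
A₂/A₁ = e^1.6356 ≈ 5.133

5.13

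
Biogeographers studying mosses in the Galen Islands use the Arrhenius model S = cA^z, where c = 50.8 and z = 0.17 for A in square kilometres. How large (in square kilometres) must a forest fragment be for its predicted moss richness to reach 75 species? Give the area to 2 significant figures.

75 = 50.8 × A^0.17  ⇒  A^0.17 = 75/50.8 = 1.476
ln A = ln(1.476) / 0.17 = 0.3896 / 0.17 = 2.2917
A = e^2.2917 ≈ 9.892 square kilometres

9.9 square kilometres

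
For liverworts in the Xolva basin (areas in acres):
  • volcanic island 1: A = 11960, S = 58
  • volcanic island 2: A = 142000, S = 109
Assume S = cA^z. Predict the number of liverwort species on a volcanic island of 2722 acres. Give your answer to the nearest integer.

z = ln(109/58) / ln(142000/11960) = 0.6309 / 2.4743 = 0.2550
c = 58 / 11960^0.2550 = 58 / 10.96 = 5.292
S₃ = 5.292 × 2722^0.2550 = 5.292 × 7.514 ≈ 39.77

40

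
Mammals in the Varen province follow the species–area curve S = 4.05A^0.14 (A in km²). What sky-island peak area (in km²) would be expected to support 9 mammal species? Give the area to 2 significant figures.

300 km²

9 = 4.05 × A^0.14  ⇒  A^0.14 = 9/4.05 = 2.222
ln A = ln(2.222) / 0.14 = 0.7985 / 0.14 = 5.7036
A = e^5.7036 ≈ 300 km²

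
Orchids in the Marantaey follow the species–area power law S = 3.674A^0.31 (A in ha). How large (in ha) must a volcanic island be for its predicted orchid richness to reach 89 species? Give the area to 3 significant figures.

89 = 3.674 × A^0.31  ⇒  A^0.31 = 89/3.674 = 24.22
ln A = ln(24.22) / 0.31 = 3.1874 / 0.31 = 10.2818
A = e^10.2818 ≈ 29196 ha

29200 ha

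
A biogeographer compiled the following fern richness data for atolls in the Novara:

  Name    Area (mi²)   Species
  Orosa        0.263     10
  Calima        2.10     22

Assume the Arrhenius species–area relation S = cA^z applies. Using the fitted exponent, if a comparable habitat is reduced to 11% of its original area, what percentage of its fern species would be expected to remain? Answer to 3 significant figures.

43.3%

z = ln(22/10) / ln(2.1/0.263) = 0.7885 / 2.0775 = 0.3795
S_new/S_old = (A_new/A_old)^z = 0.11^0.3795 = exp(0.3795 × -2.2073) = 0.4327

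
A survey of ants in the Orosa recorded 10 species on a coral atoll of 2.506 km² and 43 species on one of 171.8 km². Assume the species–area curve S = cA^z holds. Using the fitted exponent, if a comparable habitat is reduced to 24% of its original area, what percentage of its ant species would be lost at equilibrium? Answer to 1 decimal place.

38.9%

z = ln(43/10) / ln(171.8/2.506) = 1.4586 / 4.2276 = 0.3450
S_new/S_old = (A_new/A_old)^z = 0.24^0.3450 = exp(0.3450 × -1.4271) = 0.6112
Fraction lost = 1 − 0.6112 = 0.3888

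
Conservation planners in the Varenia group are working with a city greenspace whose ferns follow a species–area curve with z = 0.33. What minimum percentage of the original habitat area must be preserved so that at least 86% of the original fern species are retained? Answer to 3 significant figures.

Need (A_new/A_old)^0.33 = 0.86, so A_new/A_old = 0.86^(1/0.33) = 0.86^3.03
ln(A_new/A_old) = ln 0.86 / 0.33 = -0.1508 / 0.33 = -0.4570
A_new/A_old = e^-0.4570 ≈ 0.6332

63.3%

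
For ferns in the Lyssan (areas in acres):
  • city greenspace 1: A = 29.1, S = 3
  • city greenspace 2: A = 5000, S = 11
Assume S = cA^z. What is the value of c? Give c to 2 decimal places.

z = ln(S₂/S₁) / ln(A₂/A₁) = ln(11/3) / ln(5000/29.1) = 1.2993 / 5.1465 = 0.2525
c = S₁ / A₁^z = 3 / 29.1^0.2525 = 3 / 2.342 = 1.281

1.28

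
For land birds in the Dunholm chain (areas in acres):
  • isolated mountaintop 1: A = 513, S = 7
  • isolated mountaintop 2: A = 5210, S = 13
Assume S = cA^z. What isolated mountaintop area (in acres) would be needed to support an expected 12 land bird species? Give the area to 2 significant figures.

3900 acres

z = ln(13/7) / ln(5210/513) = 0.6190 / 2.3181 = 0.2671
c = 7 / 513^0.2671 = 7 / 5.293 = 1.322
A = (12/1.322)^(1/0.2671) ⇒ ln A = ln(9.074)/0.2671 = 8.2586
A = e^8.2586 ≈ 3861 acres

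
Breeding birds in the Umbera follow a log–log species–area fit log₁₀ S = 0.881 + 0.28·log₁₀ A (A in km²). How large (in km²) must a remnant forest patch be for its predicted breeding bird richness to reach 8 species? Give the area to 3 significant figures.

8 = 7.603 × A^0.28  ⇒  A^0.28 = 8/7.603 = 1.052
ln A = ln(1.052) / 0.28 = 0.0509 / 0.28 = 0.1817
A = e^0.1817 ≈ 1.199 km²

1.20 km²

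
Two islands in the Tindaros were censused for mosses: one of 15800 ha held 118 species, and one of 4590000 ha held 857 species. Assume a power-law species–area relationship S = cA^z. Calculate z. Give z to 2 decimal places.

0.35

Taking logs: ln S = ln c + z ln A, so z = (ln S₂ − ln S₁)/(ln A₂ − ln A₁).
z = ln(857/118) / ln(4590000/15800) = ln(7.263) / ln(290.5) = 1.9828 / 5.6716 = 0.3496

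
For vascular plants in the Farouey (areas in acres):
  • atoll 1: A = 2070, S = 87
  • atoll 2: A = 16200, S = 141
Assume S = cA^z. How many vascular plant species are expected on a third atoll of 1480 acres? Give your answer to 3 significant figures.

80.4

z = ln(141/87) / ln(16200/2070) = 0.4829 / 2.0575 = 0.2347
c = 87 / 2070^0.2347 = 87 / 6.001 = 14.5
S₃ = 14.5 × 1480^0.2347 = 14.5 × 5.546 ≈ 80.41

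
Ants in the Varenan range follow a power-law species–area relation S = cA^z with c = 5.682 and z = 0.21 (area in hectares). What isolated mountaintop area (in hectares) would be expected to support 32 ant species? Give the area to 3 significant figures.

32 = 5.682 × A^0.21  ⇒  A^0.21 = 32/5.682 = 5.632
ln A = ln(5.632) / 0.21 = 1.7284 / 0.21 = 8.2306
A = e^8.2306 ≈ 3754 hectares

3750 hectares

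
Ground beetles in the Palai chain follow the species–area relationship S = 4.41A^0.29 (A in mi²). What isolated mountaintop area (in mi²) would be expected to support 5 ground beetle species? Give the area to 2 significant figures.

5 = 4.41 × A^0.29  ⇒  A^0.29 = 5/4.41 = 1.134
ln A = ln(1.134) / 0.29 = 0.1256 / 0.29 = 0.4330
A = e^0.4330 ≈ 1.542 mi²

1.5 mi²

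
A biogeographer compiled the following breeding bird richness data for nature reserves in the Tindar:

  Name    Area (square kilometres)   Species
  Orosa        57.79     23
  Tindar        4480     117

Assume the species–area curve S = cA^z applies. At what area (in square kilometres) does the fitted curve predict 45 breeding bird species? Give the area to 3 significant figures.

z = ln(117/23) / ln(4480/57.79) = 1.6267 / 4.3506 = 0.3739
c = 23 / 57.79^0.3739 = 23 / 4.558 = 5.046
A = (45/5.046)^(1/0.3739) ⇒ ln A = ln(8.918)/0.3739 = 5.8519
A = e^5.8519 ≈ 347.9 square kilometres

348 square kilometres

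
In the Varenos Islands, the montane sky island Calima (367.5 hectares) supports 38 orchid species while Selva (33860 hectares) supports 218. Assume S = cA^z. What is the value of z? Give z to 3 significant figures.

Taking logs: ln S = ln c + z ln A, so z = (ln S₂ − ln S₁)/(ln A₂ − ln A₁).
z = ln(218/38) / ln(33860/367.5) = ln(5.737) / ln(92.14) = 1.7469 / 4.5233 = 0.3862

0.386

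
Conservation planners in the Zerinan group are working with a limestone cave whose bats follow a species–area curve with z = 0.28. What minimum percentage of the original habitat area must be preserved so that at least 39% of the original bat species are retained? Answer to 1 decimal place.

3.5%

Need (A_new/A_old)^0.28 = 0.39, so A_new/A_old = 0.39^(1/0.28) = 0.39^3.571
ln(A_new/A_old) = ln 0.39 / 0.28 = -0.9416 / 0.28 = -3.3629
A_new/A_old = e^-3.3629 ≈ 0.03464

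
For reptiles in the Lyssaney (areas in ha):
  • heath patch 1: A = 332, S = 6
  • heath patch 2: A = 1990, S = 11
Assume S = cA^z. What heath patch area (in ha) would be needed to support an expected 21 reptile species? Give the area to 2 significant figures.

z = ln(11/6) / ln(1990/332) = 0.6061 / 1.7908 = 0.3385
c = 6 / 332^0.3385 = 6 / 7.134 = 0.841
A = (21/0.841)^(1/0.3385) ⇒ ln A = ln(24.97)/0.3385 = 9.5063
A = e^9.5063 ≈ 13444 ha

13000 ha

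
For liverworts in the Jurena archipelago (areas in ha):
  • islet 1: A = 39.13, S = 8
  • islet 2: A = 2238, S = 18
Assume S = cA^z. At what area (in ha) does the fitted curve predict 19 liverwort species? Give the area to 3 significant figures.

z = ln(18/8) / ln(2238/39.13) = 0.8109 / 4.0464 = 0.2004
c = 8 / 39.13^0.2004 = 8 / 2.085 = 3.837
A = (19/3.837)^(1/0.2004) ⇒ ln A = ln(4.952)/0.2004 = 7.9831
A = e^7.9831 ≈ 2931 ha

2930 ha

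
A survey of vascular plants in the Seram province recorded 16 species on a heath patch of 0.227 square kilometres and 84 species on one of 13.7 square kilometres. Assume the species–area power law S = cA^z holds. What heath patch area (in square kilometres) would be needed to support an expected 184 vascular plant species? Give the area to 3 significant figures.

z = ln(84/16) / ln(13.7/0.227) = 1.6582 / 4.1002 = 0.4044
c = 16 / 0.227^0.4044 = 16 / 0.549 = 29.14
A = (184/29.14)^(1/0.4044) ⇒ ln A = ln(6.313)/0.4044 = 4.5562
A = e^4.5562 ≈ 95.22 square kilometres

95.2 square kilometres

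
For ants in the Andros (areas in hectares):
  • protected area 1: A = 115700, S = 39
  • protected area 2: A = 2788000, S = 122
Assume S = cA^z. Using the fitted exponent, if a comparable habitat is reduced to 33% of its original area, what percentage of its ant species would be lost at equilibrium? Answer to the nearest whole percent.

z = ln(122/39) / ln(2788000/115700) = 1.1405 / 3.1821 = 0.3584
S_new/S_old = (A_new/A_old)^z = 0.33^0.3584 = exp(0.3584 × -1.1087) = 0.6721
Fraction lost = 1 − 0.6721 = 0.3279

33%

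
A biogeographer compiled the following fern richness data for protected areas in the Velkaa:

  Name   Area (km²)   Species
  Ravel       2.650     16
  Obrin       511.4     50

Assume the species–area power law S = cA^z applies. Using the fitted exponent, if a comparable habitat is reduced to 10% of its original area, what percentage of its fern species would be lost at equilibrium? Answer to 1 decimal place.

39.3%

z = ln(50/16) / ln(511.4/2.65) = 1.1394 / 5.2626 = 0.2165
S_new/S_old = (A_new/A_old)^z = 0.1^0.2165 = exp(0.2165 × -2.3026) = 0.6074
Fraction lost = 1 − 0.6074 = 0.3926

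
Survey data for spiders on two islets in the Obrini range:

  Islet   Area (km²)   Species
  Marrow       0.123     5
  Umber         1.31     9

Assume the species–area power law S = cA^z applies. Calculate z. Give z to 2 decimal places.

Taking logs: ln S = ln c + z ln A, so z = (ln S₂ − ln S₁)/(ln A₂ − ln A₁).
z = ln(9/5) / ln(1.31/0.123) = ln(1.8) / ln(10.65) = 0.5878 / 2.3656 = 0.2485

0.25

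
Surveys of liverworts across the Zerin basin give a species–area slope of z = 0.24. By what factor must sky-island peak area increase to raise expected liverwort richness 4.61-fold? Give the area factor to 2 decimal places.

(A₂/A₁)^0.24 = 4.61, so A₂/A₁ = 4.61^(1/0.24) = 4.61^4.167
ln(A₂/A₁) = ln 4.61 / 0.24 = 1.5282 / 0.24 = 6.3676
A₂/A₁ = e^6.3676 ≈ 582.7

582.67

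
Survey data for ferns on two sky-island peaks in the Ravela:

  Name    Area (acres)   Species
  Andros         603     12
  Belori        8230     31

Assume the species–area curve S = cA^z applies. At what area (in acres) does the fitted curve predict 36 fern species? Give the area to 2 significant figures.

12000 acres

z = ln(31/12) / ln(8230/603) = 0.9491 / 2.6136 = 0.3631
c = 12 / 603^0.3631 = 12 / 10.22 = 1.174
A = (36/1.174)^(1/0.3631) ⇒ ln A = ln(30.67)/0.3631 = 9.4273
A = e^9.4273 ≈ 12423 acres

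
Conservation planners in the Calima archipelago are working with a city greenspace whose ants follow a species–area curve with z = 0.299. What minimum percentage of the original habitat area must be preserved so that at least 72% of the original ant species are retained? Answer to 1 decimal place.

Need (A_new/A_old)^0.299 = 0.72, so A_new/A_old = 0.72^(1/0.299) = 0.72^3.344
ln(A_new/A_old) = ln 0.72 / 0.299 = -0.3285 / 0.299 = -1.0987
A_new/A_old = e^-1.0987 ≈ 0.3333

33.3%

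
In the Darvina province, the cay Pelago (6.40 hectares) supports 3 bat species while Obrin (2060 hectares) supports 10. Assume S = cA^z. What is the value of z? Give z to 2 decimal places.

Taking logs: ln S = ln c + z ln A, so z = (ln S₂ − ln S₁)/(ln A₂ − ln A₁).
z = ln(10/3) / ln(2060/6.4) = ln(3.333) / ln(321.9) = 1.2040 / 5.7742 = 0.2085

0.21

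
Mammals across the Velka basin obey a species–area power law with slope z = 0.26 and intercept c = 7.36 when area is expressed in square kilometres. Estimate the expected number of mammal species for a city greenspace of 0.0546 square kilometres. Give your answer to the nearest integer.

3

S = 7.36 × 0.0546^0.26
ln S = ln 7.36 + 0.26 × ln 0.0546 = 1.9961 + 0.26 × -2.9077 = 1.2401
S = e^1.2401 ≈ 3.456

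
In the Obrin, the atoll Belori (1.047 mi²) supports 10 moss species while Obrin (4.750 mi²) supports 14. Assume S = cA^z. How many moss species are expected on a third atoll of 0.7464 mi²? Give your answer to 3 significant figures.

z = ln(14/10) / ln(4.75/1.047) = 0.3365 / 1.5122 = 0.2225
c = 10 / 1.047^0.2225 = 10 / 1.01 = 9.898
S₃ = 9.898 × 0.7464^0.2225 = 9.898 × 0.937 ≈ 9.275

9.27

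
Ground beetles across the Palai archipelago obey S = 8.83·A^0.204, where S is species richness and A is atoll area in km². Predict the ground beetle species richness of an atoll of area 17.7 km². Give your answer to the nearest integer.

16 species

S = 8.83 × 17.7^0.204
ln S = ln 8.83 + 0.204 × ln 17.7 = 2.1782 + 0.204 × 2.8736 = 2.7644
S = e^2.7644 ≈ 15.87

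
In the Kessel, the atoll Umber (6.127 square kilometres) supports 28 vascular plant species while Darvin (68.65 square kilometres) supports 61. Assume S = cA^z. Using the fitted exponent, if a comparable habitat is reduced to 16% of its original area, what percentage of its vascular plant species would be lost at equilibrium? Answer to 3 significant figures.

44.6%

z = ln(61/28) / ln(68.65/6.127) = 0.7787 / 2.4163 = 0.3223
S_new/S_old = (A_new/A_old)^z = 0.16^0.3223 = exp(0.3223 × -1.8326) = 0.554
Fraction lost = 1 − 0.554 = 0.446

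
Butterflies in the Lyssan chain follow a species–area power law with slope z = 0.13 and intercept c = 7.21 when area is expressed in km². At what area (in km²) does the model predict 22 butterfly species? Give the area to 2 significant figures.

22 = 7.21 × A^0.13  ⇒  A^0.13 = 22/7.21 = 3.051
ln A = ln(3.051) / 0.13 = 1.1156 / 0.13 = 8.5813
A = e^8.5813 ≈ 5331 km²

5300 km²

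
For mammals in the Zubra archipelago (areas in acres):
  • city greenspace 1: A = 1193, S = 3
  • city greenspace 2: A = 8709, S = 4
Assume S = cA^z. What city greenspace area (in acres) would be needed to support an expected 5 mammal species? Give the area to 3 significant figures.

40700 acres

z = ln(4/3) / ln(8709/1193) = 0.2877 / 1.9879 = 0.1447
c = 3 / 1193^0.1447 = 3 / 2.788 = 1.076
A = (5/1.076)^(1/0.1447) ⇒ ln A = ln(4.646)/0.1447 = 10.6140
A = e^10.6140 ≈ 40702 acres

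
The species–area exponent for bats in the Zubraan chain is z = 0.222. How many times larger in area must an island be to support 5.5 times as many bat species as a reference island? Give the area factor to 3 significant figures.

(A₂/A₁)^0.222 = 5.5, so A₂/A₁ = 5.5^(1/0.222) = 5.5^4.505
ln(A₂/A₁) = ln 5.5 / 0.222 = 1.7047 / 0.222 = 7.6790
A₂/A₁ = e^7.6790 ≈ 2163

2160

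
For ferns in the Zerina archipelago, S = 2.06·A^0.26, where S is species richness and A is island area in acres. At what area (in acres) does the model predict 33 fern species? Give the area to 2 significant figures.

33 = 2.06 × A^0.26  ⇒  A^0.26 = 33/2.06 = 16.02
ln A = ln(16.02) / 0.26 = 2.7738 / 0.26 = 10.6685
A = e^10.6685 ≈ 42979 acres

43000 acres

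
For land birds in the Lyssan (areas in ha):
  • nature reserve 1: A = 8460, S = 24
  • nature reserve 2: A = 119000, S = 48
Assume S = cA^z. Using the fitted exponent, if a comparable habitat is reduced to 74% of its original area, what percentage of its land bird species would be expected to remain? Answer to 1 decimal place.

z = ln(48/24) / ln(119000/8460) = 0.6931 / 2.6438 = 0.2622
S_new/S_old = (A_new/A_old)^z = 0.74^0.2622 = exp(0.2622 × -0.3011) = 0.9241

92.4%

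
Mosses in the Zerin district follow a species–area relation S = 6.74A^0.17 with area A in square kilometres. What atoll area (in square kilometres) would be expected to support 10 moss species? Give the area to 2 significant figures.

10 = 6.74 × A^0.17  ⇒  A^0.17 = 10/6.74 = 1.484
ln A = ln(1.484) / 0.17 = 0.3945 / 0.17 = 2.3207
A = e^2.3207 ≈ 10.18 square kilometres

10 square kilometres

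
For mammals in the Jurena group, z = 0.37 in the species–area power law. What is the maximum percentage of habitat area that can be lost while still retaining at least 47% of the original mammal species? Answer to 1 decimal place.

87.0%

Need (A_new/A_old)^0.37 = 0.47, so A_new/A_old = 0.47^(1/0.37) = 0.47^2.703
ln(A_new/A_old) = ln 0.47 / 0.37 = -0.7550 / 0.37 = -2.0406
A_new/A_old = e^-2.0406 ≈ 0.13
Fraction that can be lost = 1 − 0.13 = 0.87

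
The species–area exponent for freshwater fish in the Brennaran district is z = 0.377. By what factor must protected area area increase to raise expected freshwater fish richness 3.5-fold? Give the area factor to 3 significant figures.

27.7

(A₂/A₁)^0.377 = 3.5, so A₂/A₁ = 3.5^(1/0.377) = 3.5^2.653
ln(A₂/A₁) = ln 3.5 / 0.377 = 1.2528 / 0.377 = 3.3230
A₂/A₁ = e^3.3230 ≈ 27.74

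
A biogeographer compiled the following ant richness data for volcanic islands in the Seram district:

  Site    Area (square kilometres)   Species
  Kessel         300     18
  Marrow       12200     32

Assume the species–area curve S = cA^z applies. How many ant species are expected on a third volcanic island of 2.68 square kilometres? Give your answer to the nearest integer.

z = ln(32/18) / ln(12200/300) = 0.5754 / 3.7054 = 0.1553
c = 18 / 300^0.1553 = 18 / 2.425 = 7.424
S₃ = 7.424 × 2.68^0.1553 = 7.424 × 1.165 ≈ 8.652

9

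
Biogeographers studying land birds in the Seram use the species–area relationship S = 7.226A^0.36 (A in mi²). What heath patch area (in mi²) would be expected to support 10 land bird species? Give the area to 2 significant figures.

10 = 7.226 × A^0.36  ⇒  A^0.36 = 10/7.226 = 1.384
ln A = ln(1.384) / 0.36 = 0.3249 / 0.36 = 0.9025
A = e^0.9025 ≈ 2.466 mi²

2.5 mi²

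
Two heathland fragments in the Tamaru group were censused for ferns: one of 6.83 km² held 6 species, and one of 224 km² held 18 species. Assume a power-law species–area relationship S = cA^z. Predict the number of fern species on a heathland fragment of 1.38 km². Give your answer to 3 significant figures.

3.63

z = ln(18/6) / ln(224/6.83) = 1.0986 / 3.4903 = 0.3148
c = 6 / 6.83^0.3148 = 6 / 1.831 = 3.277
S₃ = 3.277 × 1.38^0.3148 = 3.277 × 1.107 ≈ 3.627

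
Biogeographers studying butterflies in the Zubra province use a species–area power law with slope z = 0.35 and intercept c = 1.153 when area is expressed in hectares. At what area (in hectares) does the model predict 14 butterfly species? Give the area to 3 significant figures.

1250 hectares

14 = 1.153 × A^0.35  ⇒  A^0.35 = 14/1.153 = 12.14
ln A = ln(12.14) / 0.35 = 2.4967 / 0.35 = 7.1334
A = e^7.1334 ≈ 1253 hectares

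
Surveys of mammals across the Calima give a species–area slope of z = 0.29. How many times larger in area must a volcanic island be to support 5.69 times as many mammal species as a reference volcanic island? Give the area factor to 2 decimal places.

(A₂/A₁)^0.29 = 5.69, so A₂/A₁ = 5.69^(1/0.29) = 5.69^3.448
ln(A₂/A₁) = ln 5.69 / 0.29 = 1.7387 / 0.29 = 5.9956
A₂/A₁ = e^5.9956 ≈ 401.6

401.64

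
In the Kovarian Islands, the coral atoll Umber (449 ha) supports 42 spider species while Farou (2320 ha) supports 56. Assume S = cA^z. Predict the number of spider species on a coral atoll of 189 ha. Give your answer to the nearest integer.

36

z = ln(56/42) / ln(2320/449) = 0.2877 / 1.6423 = 0.1752
c = 42 / 449^0.1752 = 42 / 2.915 = 14.41
S₃ = 14.41 × 189^0.1752 = 14.41 × 2.505 ≈ 36.09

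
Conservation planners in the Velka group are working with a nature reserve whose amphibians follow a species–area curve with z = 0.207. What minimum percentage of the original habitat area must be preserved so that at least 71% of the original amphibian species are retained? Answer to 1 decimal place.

19.1%

Need (A_new/A_old)^0.207 = 0.71, so A_new/A_old = 0.71^(1/0.207) = 0.71^4.831
ln(A_new/A_old) = ln 0.71 / 0.207 = -0.3425 / 0.207 = -1.6545
A_new/A_old = e^-1.6545 ≈ 0.1912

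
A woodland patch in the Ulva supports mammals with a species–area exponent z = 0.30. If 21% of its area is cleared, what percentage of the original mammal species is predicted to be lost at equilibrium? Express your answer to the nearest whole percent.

7%

S_new/S_old = (A_new/A_old)^z = 0.79^0.3
= exp(0.3 × ln 0.79) = exp(0.3 × -0.2357) = exp(-0.0707) ≈ 0.9317
Fraction lost = 1 − 0.9317 = 0.06827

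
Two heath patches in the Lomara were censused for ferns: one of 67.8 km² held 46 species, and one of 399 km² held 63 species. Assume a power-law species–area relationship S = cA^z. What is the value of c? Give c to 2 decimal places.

21.77

z = ln(S₂/S₁) / ln(A₂/A₁) = ln(63/46) / ln(399/67.8) = 0.3145 / 1.7724 = 0.1774
c = S₁ / A₁^z = 46 / 67.8^0.1774 = 46 / 2.113 = 21.77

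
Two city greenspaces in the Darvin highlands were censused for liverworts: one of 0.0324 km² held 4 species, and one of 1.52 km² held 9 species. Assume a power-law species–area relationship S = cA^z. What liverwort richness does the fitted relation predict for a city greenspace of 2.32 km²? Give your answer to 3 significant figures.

z = ln(9/4) / ln(1.52/0.0324) = 0.8109 / 3.8483 = 0.2107
c = 4 / 0.0324^0.2107 = 4 / 0.4854 = 8.24
S₃ = 8.24 × 2.32^0.2107 = 8.24 × 1.194 ≈ 9.839

9.84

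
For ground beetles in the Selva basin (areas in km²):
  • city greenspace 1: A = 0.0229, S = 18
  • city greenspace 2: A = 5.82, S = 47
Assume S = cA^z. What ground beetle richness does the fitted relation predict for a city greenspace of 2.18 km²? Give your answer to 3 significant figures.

z = ln(47/18) / ln(5.82/0.0229) = 0.9598 / 5.5379 = 0.1733
c = 18 / 0.0229^0.1733 = 18 / 0.5197 = 34.64
S₃ = 34.64 × 2.18^0.1733 = 34.64 × 1.145 ≈ 39.64

39.6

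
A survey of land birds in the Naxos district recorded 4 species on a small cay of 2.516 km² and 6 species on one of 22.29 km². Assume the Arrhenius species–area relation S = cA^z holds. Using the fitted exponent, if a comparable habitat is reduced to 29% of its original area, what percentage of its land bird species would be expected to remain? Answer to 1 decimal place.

z = ln(6/4) / ln(22.29/2.516) = 0.4055 / 2.1815 = 0.1859
S_new/S_old = (A_new/A_old)^z = 0.29^0.1859 = exp(0.1859 × -1.2379) = 0.7945

79.4%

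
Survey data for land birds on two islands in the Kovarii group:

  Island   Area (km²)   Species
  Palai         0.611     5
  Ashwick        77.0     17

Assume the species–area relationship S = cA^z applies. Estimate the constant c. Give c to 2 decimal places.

5.66

z = ln(S₂/S₁) / ln(A₂/A₁) = ln(17/5) / ln(77/0.611) = 1.2238 / 4.8365 = 0.2530
c = S₁ / A₁^z = 5 / 0.611^0.2530 = 5 / 0.8828 = 5.664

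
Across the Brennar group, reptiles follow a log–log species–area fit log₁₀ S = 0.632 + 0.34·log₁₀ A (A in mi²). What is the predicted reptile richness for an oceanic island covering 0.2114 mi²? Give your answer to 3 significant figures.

S = 4.285 × 0.2114^0.34 = 4.285 × 0.5896 ≈ 2.527

2.53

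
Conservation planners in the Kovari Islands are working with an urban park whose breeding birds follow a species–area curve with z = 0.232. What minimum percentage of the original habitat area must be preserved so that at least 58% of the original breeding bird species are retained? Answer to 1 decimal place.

9.6%

Need (A_new/A_old)^0.232 = 0.58, so A_new/A_old = 0.58^(1/0.232) = 0.58^4.31
ln(A_new/A_old) = ln 0.58 / 0.232 = -0.5447 / 0.232 = -2.3480
A_new/A_old = e^-2.3480 ≈ 0.09556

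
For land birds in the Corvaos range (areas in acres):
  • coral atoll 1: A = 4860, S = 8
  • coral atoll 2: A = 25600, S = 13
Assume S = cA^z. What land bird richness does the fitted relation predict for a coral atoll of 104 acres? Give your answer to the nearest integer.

z = ln(13/8) / ln(25600/4860) = 0.4855 / 1.6616 = 0.2922
c = 8 / 4860^0.2922 = 8 / 11.95 = 0.6697
S₃ = 0.6697 × 104^0.2922 = 0.6697 × 3.885 ≈ 2.602

3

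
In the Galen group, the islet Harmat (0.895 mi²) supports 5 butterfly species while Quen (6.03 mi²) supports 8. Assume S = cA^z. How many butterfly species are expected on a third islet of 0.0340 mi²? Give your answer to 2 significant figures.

z = ln(8/5) / ln(6.03/0.895) = 0.4700 / 1.9077 = 0.2464
c = 5 / 0.895^0.2464 = 5 / 0.973 = 5.139
S₃ = 5.139 × 0.034^0.2464 = 5.139 × 0.4347 ≈ 2.234

2.2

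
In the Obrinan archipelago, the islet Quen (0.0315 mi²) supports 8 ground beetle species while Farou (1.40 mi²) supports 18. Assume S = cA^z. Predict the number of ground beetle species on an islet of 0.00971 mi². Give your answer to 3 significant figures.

6.22

z = ln(18/8) / ln(1.4/0.0315) = 0.8109 / 3.7942 = 0.2137
c = 8 / 0.0315^0.2137 = 8 / 0.4776 = 16.75
S₃ = 16.75 × 0.00971^0.2137 = 16.75 × 0.3714 ≈ 6.221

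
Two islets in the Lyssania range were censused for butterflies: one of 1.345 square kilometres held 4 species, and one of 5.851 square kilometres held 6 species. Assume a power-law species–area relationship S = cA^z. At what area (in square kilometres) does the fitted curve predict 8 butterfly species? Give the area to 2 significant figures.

17 square kilometres

z = ln(6/4) / ln(5.851/1.345) = 0.4055 / 1.4702 = 0.2758
c = 4 / 1.345^0.2758 = 4 / 1.085 = 3.686
A = (8/3.686)^(1/0.2758) ⇒ ln A = ln(2.17)/0.2758 = 2.8097
A = e^2.8097 ≈ 16.61 square kilometres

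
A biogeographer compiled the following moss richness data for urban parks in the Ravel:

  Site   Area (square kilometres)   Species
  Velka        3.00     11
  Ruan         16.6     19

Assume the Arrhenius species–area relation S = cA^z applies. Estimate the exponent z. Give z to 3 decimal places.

Taking logs: ln S = ln c + z ln A, so z = (ln S₂ − ln S₁)/(ln A₂ − ln A₁).
z = ln(19/11) / ln(16.6/3) = ln(1.727) / ln(5.533) = 0.5465 / 1.7108 = 0.3195

0.319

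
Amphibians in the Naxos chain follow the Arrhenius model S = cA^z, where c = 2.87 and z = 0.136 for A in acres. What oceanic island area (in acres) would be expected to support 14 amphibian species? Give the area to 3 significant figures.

115000 acres

14 = 2.87 × A^0.136  ⇒  A^0.136 = 14/2.87 = 4.878
ln A = ln(4.878) / 0.136 = 1.5847 / 0.136 = 11.6525
A = e^11.6525 ≈ 114983 acres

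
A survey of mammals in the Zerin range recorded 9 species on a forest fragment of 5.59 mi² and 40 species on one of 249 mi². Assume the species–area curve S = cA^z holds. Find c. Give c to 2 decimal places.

z = ln(S₂/S₁) / ln(A₂/A₁) = ln(40/9) / ln(249/5.59) = 1.4917 / 3.7965 = 0.3929
c = S₁ / A₁^z = 9 / 5.59^0.3929 = 9 / 1.966 = 4.577

4.58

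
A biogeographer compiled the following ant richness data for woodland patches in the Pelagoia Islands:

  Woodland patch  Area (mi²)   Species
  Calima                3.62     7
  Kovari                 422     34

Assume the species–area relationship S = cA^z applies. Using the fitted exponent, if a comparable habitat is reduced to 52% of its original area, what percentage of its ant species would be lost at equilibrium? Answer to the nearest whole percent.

z = ln(34/7) / ln(422/3.62) = 1.5805 / 4.7585 = 0.3321
S_new/S_old = (A_new/A_old)^z = 0.52^0.3321 = exp(0.3321 × -0.6539) = 0.8048
Fraction lost = 1 − 0.8048 = 0.1952

20%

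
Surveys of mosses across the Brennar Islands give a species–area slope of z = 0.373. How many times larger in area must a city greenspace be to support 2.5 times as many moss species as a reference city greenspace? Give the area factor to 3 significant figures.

(A₂/A₁)^0.373 = 2.5, so A₂/A₁ = 2.5^(1/0.373) = 2.5^2.681
ln(A₂/A₁) = ln 2.5 / 0.373 = 0.9163 / 0.373 = 2.4565
A₂/A₁ = e^2.4565 ≈ 11.66

11.7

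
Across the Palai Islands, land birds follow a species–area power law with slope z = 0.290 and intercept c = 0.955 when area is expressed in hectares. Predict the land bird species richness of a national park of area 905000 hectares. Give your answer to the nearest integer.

51

S = 0.955 × 905000^0.29
ln S = ln 0.955 + 0.29 × ln 905000 = -0.0460 + 0.29 × 13.7157 = 3.9315
S = e^3.9315 ≈ 50.98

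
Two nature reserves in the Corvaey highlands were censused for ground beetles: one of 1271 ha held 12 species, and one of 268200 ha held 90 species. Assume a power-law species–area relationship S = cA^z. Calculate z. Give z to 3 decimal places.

Taking logs: ln S = ln c + z ln A, so z = (ln S₂ − ln S₁)/(ln A₂ − ln A₁).
z = ln(90/12) / ln(268200/1271) = ln(7.5) / ln(211) = 2.0149 / 5.3519 = 0.3765

0.376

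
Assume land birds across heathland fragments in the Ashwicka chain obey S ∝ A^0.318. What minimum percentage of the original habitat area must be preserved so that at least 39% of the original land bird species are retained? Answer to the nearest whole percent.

Need (A_new/A_old)^0.318 = 0.39, so A_new/A_old = 0.39^(1/0.318) = 0.39^3.145
ln(A_new/A_old) = ln 0.39 / 0.318 = -0.9416 / 0.318 = -2.9610
A_new/A_old = e^-2.9610 ≈ 0.05177

5%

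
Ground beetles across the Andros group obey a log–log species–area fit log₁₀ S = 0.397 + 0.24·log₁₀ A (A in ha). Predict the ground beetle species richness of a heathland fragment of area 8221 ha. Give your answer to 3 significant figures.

21.7

S = 2.495 × 8221^0.24
ln S = ln 2.495 + 0.24 × ln 8221 = 0.9141 + 0.24 × 9.0144 = 3.0776
S = e^3.0776 ≈ 21.71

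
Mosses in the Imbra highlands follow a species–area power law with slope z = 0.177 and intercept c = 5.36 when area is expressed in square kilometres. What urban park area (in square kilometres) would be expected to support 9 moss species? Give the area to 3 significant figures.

18.7 square kilometres

9 = 5.36 × A^0.177  ⇒  A^0.177 = 9/5.36 = 1.679
ln A = ln(1.679) / 0.177 = 0.5183 / 0.177 = 2.9280
A = e^2.9280 ≈ 18.69 square kilometres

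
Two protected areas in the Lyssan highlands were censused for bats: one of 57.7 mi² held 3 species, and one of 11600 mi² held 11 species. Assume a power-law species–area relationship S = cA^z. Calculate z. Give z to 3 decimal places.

Taking logs: ln S = ln c + z ln A, so z = (ln S₂ − ln S₁)/(ln A₂ − ln A₁).
z = ln(11/3) / ln(11600/57.7) = ln(3.667) / ln(201) = 1.2993 / 5.3035 = 0.2450

0.245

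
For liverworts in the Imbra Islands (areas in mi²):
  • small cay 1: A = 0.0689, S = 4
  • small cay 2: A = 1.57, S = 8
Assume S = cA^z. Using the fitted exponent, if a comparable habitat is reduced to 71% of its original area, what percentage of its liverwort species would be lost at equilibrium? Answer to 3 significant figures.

z = ln(8/4) / ln(1.57/0.0689) = 0.6931 / 3.1262 = 0.2217
S_new/S_old = (A_new/A_old)^z = 0.71^0.2217 = exp(0.2217 × -0.3425) = 0.9269
Fraction lost = 1 − 0.9269 = 0.07313

7.31%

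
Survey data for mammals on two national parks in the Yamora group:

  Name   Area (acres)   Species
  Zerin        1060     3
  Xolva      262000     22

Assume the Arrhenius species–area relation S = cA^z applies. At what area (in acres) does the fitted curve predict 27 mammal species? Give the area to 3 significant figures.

462000 acres

z = ln(22/3) / ln(262000/1060) = 1.9924 / 5.5101 = 0.3616
c = 3 / 1060^0.3616 = 3 / 12.41 = 0.2416
A = (27/0.2416)^(1/0.3616) ⇒ ln A = ln(111.7)/0.3616 = 13.0425
A = e^13.0425 ≈ 461603 acres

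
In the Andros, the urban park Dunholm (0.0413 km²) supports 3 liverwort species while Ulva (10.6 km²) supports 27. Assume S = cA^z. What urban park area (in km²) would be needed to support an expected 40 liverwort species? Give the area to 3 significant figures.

z = ln(27/3) / ln(10.6/0.0413) = 2.1972 / 5.5477 = 0.3961
c = 3 / 0.0413^0.3961 = 3 / 0.283 = 10.6
A = (40/10.6)^(1/0.3961) ⇒ ln A = ln(3.774)/0.3961 = 3.3532
A = e^3.3532 ≈ 28.6 km²

28.6 km²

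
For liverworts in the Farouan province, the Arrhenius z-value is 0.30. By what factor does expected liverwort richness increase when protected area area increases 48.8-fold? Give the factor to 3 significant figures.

3.21

S₂/S₁ = (A₂/A₁)^z = 48.8^0.3
ln(S₂/S₁) = 0.3 × ln 48.8 = 0.3 × 3.8877 = 1.1663
S₂/S₁ = e^1.1663 ≈ 3.21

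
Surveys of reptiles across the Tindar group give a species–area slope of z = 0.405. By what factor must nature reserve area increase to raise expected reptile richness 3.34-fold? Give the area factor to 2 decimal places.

19.64

(A₂/A₁)^0.405 = 3.34, so A₂/A₁ = 3.34^(1/0.405) = 3.34^2.469
ln(A₂/A₁) = ln 3.34 / 0.405 = 1.2060 / 0.405 = 2.9777
A₂/A₁ = e^2.9777 ≈ 19.64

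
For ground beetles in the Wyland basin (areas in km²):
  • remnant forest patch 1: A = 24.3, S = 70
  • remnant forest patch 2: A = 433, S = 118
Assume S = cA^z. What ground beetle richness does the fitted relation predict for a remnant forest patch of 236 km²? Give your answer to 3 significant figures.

106

z = ln(118/70) / ln(433/24.3) = 0.5222 / 2.8803 = 0.1813
c = 70 / 24.3^0.1813 = 70 / 1.783 = 39.25
S₃ = 39.25 × 236^0.1813 = 39.25 × 2.693 ≈ 105.7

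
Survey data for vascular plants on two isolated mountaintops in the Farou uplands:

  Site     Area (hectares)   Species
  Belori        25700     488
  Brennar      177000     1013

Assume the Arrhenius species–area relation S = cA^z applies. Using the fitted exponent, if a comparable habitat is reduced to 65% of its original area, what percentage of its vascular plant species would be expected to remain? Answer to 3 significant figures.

85.0%

z = ln(1013/488) / ln(177000/25700) = 0.7304 / 1.9297 = 0.3785
S_new/S_old = (A_new/A_old)^z = 0.65^0.3785 = exp(0.3785 × -0.4308) = 0.8496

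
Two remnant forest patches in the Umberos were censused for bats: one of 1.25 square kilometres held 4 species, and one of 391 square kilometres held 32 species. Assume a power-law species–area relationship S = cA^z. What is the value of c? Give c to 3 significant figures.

3.69

z = ln(S₂/S₁) / ln(A₂/A₁) = ln(32/4) / ln(391/1.25) = 2.0794 / 5.7456 = 0.3619
c = S₁ / A₁^z = 4 / 1.25^0.3619 = 4 / 1.084 = 3.69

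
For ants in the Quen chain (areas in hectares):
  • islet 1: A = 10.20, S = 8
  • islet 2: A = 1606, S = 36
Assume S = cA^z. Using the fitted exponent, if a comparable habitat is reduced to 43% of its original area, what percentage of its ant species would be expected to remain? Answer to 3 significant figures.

77.8%

z = ln(36/8) / ln(1606/10.2) = 1.5041 / 5.0591 = 0.2973
S_new/S_old = (A_new/A_old)^z = 0.43^0.2973 = exp(0.2973 × -0.8440) = 0.7781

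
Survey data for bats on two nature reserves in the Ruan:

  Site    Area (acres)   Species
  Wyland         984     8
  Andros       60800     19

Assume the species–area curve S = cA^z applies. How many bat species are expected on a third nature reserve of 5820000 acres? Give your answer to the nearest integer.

z = ln(19/8) / ln(60800/984) = 0.8650 / 4.1237 = 0.2098
c = 8 / 984^0.2098 = 8 / 4.244 = 1.885
S₃ = 1.885 × 5820000^0.2098 = 1.885 × 26.24 ≈ 49.46

49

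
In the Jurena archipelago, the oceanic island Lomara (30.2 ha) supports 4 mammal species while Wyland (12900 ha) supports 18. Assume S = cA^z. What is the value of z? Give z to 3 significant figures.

Taking logs: ln S = ln c + z ln A, so z = (ln S₂ − ln S₁)/(ln A₂ − ln A₁).
z = ln(18/4) / ln(12900/30.2) = ln(4.5) / ln(427.2) = 1.5041 / 6.0571 = 0.2483

0.248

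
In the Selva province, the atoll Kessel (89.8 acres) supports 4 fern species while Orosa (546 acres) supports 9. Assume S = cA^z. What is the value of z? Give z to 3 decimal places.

0.449

Taking logs: ln S = ln c + z ln A, so z = (ln S₂ − ln S₁)/(ln A₂ − ln A₁).
z = ln(9/4) / ln(546/89.8) = ln(2.25) / ln(6.08) = 0.8109 / 1.8050 = 0.4493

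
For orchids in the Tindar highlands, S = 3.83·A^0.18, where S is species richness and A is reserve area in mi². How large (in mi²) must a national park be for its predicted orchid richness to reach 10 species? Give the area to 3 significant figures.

10 = 3.83 × A^0.18  ⇒  A^0.18 = 10/3.83 = 2.611
ln A = ln(2.611) / 0.18 = 0.9597 / 0.18 = 5.3318
A = e^5.3318 ≈ 206.8 mi²

207 mi²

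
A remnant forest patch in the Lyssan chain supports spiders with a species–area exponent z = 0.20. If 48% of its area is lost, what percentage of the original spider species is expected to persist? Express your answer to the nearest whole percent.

88%

S_new/S_old = (A_new/A_old)^z = 0.52^0.2
= exp(0.2 × ln 0.52) = exp(0.2 × -0.6539) = exp(-0.1308) ≈ 0.8774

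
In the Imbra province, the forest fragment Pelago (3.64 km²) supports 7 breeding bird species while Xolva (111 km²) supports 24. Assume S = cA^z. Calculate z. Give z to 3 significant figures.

Taking logs: ln S = ln c + z ln A, so z = (ln S₂ − ln S₁)/(ln A₂ − ln A₁).
z = ln(24/7) / ln(111/3.64) = ln(3.429) / ln(30.49) = 1.2321 / 3.4175 = 0.3605

0.361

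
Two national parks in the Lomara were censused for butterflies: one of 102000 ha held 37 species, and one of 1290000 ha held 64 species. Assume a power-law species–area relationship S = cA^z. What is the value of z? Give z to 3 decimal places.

0.216

Taking logs: ln S = ln c + z ln A, so z = (ln S₂ − ln S₁)/(ln A₂ − ln A₁).
z = ln(64/37) / ln(1290000/102000) = ln(1.73) / ln(12.65) = 0.5480 / 2.5374 = 0.2160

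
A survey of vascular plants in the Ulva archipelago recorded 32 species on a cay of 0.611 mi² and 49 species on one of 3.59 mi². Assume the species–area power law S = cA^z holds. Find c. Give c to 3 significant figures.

z = ln(S₂/S₁) / ln(A₂/A₁) = ln(49/32) / ln(3.59/0.611) = 0.4261 / 1.7708 = 0.2406
c = S₁ / A₁^z = 32 / 0.611^0.2406 = 32 / 0.8882 = 36.03

36.0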